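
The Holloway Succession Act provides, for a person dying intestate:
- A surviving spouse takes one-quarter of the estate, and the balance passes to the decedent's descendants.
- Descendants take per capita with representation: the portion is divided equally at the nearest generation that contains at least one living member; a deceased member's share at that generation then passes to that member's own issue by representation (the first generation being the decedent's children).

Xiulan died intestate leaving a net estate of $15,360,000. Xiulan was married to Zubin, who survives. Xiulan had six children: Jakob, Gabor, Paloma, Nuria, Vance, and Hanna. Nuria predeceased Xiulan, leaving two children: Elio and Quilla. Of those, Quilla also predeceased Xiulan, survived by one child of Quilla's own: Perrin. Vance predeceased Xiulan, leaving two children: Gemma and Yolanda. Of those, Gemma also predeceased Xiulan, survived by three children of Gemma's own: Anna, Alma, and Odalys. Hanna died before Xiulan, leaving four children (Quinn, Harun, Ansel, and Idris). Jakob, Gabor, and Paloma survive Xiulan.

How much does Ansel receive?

Ansel receives $480,000.

Zubin takes one-quarter of $15,360,000 = $3,840,000. The remaining $11,520,000 passes to the descendants.
The descendants' portion ($11,520,000) is divided into 6 shares of $1,920,000: Jakob, Gabor, and Paloma each take $1,920,000; Nuria's $1,920,000 share passes to Nuria's issue; Vance's $1,920,000 share passes to Vance's issue; Hanna's $1,920,000 share passes to Hanna's issue.
Nuria's share ($1,920,000) is divided into 2 shares of $960,000: Elio takes $960,000; Quilla's $960,000 share passes to Quilla's issue.
Quilla's share ($960,000) passes entirely to Perrin.
Vance's share ($1,920,000) is divided into 2 shares of $960,000: Yolanda takes $960,000; Gemma's $960,000 share passes to Gemma's issue.
Gemma's share ($960,000) is divided into 3 shares of $320,000: Anna, Alma, and Odalys each take $320,000.
Hanna's share ($1,920,000) is divided into 4 shares of $480,000: Quinn, Harun, Ansel, and Idris each take $480,000.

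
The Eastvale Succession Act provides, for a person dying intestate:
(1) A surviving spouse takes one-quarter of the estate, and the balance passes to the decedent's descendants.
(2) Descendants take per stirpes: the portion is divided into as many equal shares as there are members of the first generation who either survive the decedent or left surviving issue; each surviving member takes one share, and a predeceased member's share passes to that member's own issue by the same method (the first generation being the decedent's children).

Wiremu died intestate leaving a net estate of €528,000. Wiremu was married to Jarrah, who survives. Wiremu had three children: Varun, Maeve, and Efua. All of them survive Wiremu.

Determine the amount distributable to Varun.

Varun receives €132,000.

Jarrah takes one-quarter of €528,000 = €132,000. The remaining €396,000 passes to the descendants.
The descendants' portion (€396,000) is divided into 3 shares of €132,000: Varun, Maeve, and Efua each take €132,000.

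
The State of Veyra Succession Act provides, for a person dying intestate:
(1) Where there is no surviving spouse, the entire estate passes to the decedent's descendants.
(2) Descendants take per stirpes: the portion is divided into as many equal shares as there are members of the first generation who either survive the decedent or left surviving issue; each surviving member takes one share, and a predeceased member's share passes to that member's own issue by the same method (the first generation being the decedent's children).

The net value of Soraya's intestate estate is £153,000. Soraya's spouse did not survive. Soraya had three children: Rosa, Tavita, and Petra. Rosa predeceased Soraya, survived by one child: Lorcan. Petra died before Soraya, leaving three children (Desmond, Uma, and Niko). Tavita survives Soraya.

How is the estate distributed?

Lorcan: £51,000; Tavita: £51,000; Desmond: £17,000; Uma: £17,000; Niko: £17,000

The entire £153,000 passes to the descendants.
That amount (£153,000) is divided into 3 shares of £51,000: Tavita takes £51,000; Rosa's £51,000 share passes to Rosa's issue; Petra's £51,000 share passes to Petra's issue.
Rosa's share (£51,000) passes entirely to Lorcan.
Petra's share (£51,000) is divided into 3 shares of £17,000: Desmond, Uma, and Niko each take £17,000.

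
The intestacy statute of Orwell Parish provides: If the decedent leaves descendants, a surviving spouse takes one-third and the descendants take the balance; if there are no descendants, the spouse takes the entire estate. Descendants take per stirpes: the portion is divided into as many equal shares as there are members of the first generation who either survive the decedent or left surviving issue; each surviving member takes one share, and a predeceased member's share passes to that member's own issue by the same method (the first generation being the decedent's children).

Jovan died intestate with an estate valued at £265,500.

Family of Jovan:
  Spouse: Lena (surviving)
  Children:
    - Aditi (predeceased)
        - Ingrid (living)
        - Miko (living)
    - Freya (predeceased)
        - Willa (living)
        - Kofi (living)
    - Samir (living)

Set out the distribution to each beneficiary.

Lena takes one-third of £265,500 = £88,500. The remaining £177,000 passes to the descendants.
The descendants' portion (£177,000) is divided into 3 shares of £59,000: Samir takes £59,000; Aditi's £59,000 share passes to Aditi's issue; Freya's £59,000 share passes to Freya's issue.
Aditi's share (£59,000) is divided into 2 shares of £29,500: Ingrid and Miko each take £29,500.
Freya's share (£59,000) is divided into 2 shares of £29,500: Willa and Kofi each take £29,500.

Lena: £88,500; Ingrid: £29,500; Miko: £29,500; Willa: £29,500; Kofi: £29,500; Samir: £59,000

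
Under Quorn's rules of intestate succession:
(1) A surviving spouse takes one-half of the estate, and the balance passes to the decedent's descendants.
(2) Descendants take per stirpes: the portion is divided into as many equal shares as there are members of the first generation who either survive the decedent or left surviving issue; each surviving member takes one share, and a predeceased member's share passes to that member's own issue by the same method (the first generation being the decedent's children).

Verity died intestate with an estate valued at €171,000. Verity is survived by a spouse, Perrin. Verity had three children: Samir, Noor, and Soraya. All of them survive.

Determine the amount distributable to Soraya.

Perrin takes one-half of €171,000 = €85,500. The remaining €85,500 passes to the descendants.
The descendants' portion (€85,500) is divided into 3 shares of €28,500: Samir, Noor, and Soraya each take €28,500.

Soraya receives €28,500.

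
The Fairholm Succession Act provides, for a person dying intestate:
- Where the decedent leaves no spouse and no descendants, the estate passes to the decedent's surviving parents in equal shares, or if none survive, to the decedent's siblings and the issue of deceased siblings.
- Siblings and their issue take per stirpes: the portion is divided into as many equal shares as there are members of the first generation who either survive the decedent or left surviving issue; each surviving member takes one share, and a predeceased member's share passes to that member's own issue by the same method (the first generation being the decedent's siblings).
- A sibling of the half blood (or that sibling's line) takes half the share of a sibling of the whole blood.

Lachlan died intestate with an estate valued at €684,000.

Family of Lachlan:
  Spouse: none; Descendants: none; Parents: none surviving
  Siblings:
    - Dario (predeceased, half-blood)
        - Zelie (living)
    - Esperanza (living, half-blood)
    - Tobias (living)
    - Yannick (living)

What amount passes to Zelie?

The entire €684,000 passes to the siblings and their issue.
Counting each half-blood sibling's line as half a unit, there are 3 units in €684,000, so one unit is €228,000. Whole-blood lines (Tobias and Yannick) take €228,000 each; half-blood lines (Dario and Esperanza) take €114,000 each.
Dario's share (€114,000) passes entirely to Zelie.

Zelie receives €114,000.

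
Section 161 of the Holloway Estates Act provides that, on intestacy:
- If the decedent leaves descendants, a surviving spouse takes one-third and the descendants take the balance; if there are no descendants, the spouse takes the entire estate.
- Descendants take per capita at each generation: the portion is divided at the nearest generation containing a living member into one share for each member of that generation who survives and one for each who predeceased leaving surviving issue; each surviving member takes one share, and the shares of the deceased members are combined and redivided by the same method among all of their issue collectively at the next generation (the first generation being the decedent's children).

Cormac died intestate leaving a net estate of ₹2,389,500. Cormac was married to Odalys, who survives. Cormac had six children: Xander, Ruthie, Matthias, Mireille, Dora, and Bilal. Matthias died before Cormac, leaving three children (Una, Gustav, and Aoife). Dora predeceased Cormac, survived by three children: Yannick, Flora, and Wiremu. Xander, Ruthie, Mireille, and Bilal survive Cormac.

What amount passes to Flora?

Flora receives ₹88,500.

Odalys takes one-third of ₹2,389,500 = ₹796,500. The remaining ₹1,593,000 passes to the descendants.
The descendants' portion (₹1,593,000) is divided at the children's generation into 6 shares of ₹265,500. Xander, Ruthie, Mireille, and Bilal each take ₹265,500. The 2 shares of the deceased (Matthias and Dora) are combined into a pool of ₹531,000.
That pool (₹531,000) is divided at the grandchildren's generation equally among Una, Gustav, Aoife, Yannick, Flora, and Wiremu: ₹88,500 each.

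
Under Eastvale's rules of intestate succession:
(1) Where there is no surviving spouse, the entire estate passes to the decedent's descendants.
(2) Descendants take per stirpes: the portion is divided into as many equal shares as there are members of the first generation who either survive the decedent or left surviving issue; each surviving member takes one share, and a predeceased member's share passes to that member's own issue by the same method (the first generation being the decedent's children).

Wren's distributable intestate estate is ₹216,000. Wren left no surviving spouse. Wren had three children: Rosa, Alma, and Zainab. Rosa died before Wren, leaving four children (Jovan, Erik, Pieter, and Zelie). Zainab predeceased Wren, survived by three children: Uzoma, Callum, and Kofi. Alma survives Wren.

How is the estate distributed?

The entire ₹216,000 passes to the descendants.
That amount (₹216,000) is divided into 3 shares of ₹72,000: Alma takes ₹72,000; Rosa's ₹72,000 share passes to Rosa's issue; Zainab's ₹72,000 share passes to Zainab's issue.
Rosa's share (₹72,000) is divided into 4 shares of ₹18,000: Jovan, Erik, Pieter, and Zelie each take ₹18,000.
Zainab's share (₹72,000) is divided into 3 shares of ₹24,000: Uzoma, Callum, and Kofi each take ₹24,000.

Jovan: ₹18,000; Erik: ₹18,000; Pieter: ₹18,000; Zelie: ₹18,000; Alma: ₹72,000; Uzoma: ₹24,000; Callum: ₹24,000; Kofi: ₹24,000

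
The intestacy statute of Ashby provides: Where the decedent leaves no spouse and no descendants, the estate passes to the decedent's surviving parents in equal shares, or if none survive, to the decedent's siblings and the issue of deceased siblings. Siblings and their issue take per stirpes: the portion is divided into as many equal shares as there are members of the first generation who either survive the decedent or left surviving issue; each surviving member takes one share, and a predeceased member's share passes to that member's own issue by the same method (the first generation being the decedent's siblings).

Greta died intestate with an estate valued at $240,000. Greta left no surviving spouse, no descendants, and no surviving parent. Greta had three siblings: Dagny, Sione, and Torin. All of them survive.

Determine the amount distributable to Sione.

Sione receives $80,000.

The entire $240,000 passes to the siblings and their issue.
That amount ($240,000) is divided into 3 shares of $80,000: Dagny, Sione, and Torin each take $80,000.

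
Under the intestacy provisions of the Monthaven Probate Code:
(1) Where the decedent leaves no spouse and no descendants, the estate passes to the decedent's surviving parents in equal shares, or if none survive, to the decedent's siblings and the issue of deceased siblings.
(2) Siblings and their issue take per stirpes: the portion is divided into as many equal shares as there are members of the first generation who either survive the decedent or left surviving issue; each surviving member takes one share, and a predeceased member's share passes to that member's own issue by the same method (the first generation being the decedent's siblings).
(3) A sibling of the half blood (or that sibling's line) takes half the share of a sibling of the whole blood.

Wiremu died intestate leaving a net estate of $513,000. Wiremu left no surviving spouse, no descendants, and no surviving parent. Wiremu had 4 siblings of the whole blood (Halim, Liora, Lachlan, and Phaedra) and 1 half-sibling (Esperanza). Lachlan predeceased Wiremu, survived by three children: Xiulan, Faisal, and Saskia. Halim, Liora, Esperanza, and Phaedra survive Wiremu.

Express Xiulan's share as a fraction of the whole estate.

Xiulan receives 2/27 of the estate.

The entire $513,000 passes to the siblings and their issue.
Counting each half-blood sibling's line as half a unit, there are 9/2 units in $513,000, so one unit is $114,000. Whole-blood lines (Halim, Liora, Lachlan, and Phaedra) take $114,000 each; half-blood lines (Esperanza) take $57,000 each.
Lachlan's share ($114,000) is divided into 3 shares of $38,000: Xiulan, Faisal, and Saskia each take $38,000.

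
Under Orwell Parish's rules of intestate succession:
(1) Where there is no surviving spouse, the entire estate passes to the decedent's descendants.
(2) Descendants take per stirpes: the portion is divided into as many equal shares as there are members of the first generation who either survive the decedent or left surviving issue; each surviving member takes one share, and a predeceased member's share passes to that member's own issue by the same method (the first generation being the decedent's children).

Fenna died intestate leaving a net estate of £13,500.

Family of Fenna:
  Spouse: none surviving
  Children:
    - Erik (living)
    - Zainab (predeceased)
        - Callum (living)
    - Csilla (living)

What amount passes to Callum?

The entire £13,500 passes to the descendants.
That amount (£13,500) is divided into 3 shares of £4,500: Erik and Csilla each take £4,500; Zainab's £4,500 share passes to Zainab's issue.
Zainab's share (£4,500) passes entirely to Callum.

Callum receives £4,500.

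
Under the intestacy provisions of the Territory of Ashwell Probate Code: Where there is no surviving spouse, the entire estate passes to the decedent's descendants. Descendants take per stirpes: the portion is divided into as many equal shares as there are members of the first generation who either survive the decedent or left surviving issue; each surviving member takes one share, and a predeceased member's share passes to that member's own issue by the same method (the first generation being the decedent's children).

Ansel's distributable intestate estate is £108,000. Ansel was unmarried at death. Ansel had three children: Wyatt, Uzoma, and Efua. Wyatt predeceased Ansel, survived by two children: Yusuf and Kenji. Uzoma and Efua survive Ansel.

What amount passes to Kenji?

Kenji receives £18,000.

The entire £108,000 passes to the descendants.
That amount (£108,000) is divided into 3 shares of £36,000: Uzoma and Efua each take £36,000; Wyatt's £36,000 share passes to Wyatt's issue.
Wyatt's share (£36,000) is divided into 2 shares of £18,000: Yusuf and Kenji each take £18,000.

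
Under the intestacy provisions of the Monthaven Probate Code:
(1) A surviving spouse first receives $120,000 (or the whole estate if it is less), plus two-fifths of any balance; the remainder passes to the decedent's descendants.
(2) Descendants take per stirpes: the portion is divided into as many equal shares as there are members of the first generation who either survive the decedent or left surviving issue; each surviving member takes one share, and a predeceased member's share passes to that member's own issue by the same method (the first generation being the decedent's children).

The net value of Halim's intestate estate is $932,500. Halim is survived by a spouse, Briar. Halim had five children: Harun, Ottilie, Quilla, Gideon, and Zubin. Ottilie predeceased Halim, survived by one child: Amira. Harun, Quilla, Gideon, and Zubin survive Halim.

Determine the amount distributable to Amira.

Briar first takes $120,000, leaving a balance of $812,500. Briar then takes two-fifths of the balance ($325,000), for a total of $445,000. The remaining $487,500 passes to the descendants.
The descendants' portion ($487,500) is divided into 5 shares of $97,500: Harun, Quilla, Gideon, and Zubin each take $97,500; Ottilie's $97,500 share passes to Ottilie's issue.
Ottilie's share ($97,500) passes entirely to Amira.

Amira receives $97,500.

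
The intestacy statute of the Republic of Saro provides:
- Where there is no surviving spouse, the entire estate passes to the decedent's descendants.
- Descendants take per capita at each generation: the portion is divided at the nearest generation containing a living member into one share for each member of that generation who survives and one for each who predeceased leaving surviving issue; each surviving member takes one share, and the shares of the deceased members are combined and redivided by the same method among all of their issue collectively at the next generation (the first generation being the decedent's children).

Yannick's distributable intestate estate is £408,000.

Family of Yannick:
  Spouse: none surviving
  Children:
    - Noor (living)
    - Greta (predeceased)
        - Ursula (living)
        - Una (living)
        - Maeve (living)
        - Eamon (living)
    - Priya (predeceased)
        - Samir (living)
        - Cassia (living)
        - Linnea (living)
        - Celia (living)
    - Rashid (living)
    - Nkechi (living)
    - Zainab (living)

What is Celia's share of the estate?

The entire £408,000 passes to the descendants.
That amount (£408,000) is divided at the children's generation into 6 shares of £68,000. Noor, Rashid, Nkechi, and Zainab each take £68,000. The 2 shares of the deceased (Greta and Priya) are combined into a pool of £136,000.
That pool (£136,000) is divided at the grandchildren's generation equally among Ursula, Una, Maeve, Eamon, Samir, Cassia, Linnea, and Celia: £17,000 each.

Celia receives £17,000.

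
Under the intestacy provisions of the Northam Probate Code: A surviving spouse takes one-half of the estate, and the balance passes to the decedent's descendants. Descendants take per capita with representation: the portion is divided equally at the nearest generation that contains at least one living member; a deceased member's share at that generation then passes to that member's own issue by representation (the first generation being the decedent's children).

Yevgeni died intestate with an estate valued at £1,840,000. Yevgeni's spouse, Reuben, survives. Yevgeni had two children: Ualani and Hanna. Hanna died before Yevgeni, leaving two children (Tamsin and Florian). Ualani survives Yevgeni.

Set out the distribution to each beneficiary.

Reuben: £920,000; Ualani: £460,000; Tamsin: £230,000; Florian: £230,000

Reuben takes one-half of £1,840,000 = £920,000. The remaining £920,000 passes to the descendants.
The descendants' portion (£920,000) is divided into 2 shares of £460,000: Ualani takes £460,000; Hanna's £460,000 share passes to Hanna's issue.
Hanna's share (£460,000) is divided into 2 shares of £230,000: Tamsin and Florian each take £230,000.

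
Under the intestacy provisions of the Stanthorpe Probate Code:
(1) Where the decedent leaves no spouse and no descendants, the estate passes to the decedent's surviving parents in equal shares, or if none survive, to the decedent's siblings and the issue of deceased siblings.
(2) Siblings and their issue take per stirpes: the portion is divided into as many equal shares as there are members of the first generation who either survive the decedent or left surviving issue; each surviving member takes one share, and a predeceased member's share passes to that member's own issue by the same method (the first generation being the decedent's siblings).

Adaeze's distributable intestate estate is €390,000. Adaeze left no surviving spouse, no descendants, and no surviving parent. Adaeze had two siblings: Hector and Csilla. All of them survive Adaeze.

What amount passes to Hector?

Hector receives €195,000.

The entire €390,000 passes to the siblings and their issue.
That amount (€390,000) is divided into 2 shares of €195,000: Hector and Csilla each take €195,000.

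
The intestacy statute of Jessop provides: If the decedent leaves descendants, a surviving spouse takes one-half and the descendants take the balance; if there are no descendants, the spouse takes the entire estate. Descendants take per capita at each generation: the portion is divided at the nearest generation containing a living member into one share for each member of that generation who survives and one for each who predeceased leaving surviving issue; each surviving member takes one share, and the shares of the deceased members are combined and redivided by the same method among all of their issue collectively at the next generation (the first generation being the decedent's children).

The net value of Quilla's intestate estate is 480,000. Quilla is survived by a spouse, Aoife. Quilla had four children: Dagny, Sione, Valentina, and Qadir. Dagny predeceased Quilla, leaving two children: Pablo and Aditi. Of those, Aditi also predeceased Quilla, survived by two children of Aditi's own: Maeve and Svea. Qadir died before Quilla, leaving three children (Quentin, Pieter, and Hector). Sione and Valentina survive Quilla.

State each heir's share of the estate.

Aoife takes one-half of 480,000 = 240,000. The remaining 240,000 passes to the descendants.
The descendants' portion (240,000) is divided at the children's generation into 4 shares of 60,000. Sione and Valentina each take 60,000. The 2 shares of the deceased (Dagny and Qadir) are combined into a pool of 120,000.
That pool (120,000) is divided at the grandchildren's generation into 5 shares of 24,000. Pablo, Quentin, Pieter, and Hector each take 24,000. The remaining share for the deceased Aditi (24,000) is carried to the next generation.
That pool (24,000) is divided at the great-grandchildren's generation equally among Maeve and Svea: 12,000 each.

Aoife: 240,000; Pablo: 24,000; Maeve: 12,000; Svea: 12,000; Sione: 60,000; Valentina: 60,000; Quentin: 24,000; Pieter: 24,000; Hector: 24,000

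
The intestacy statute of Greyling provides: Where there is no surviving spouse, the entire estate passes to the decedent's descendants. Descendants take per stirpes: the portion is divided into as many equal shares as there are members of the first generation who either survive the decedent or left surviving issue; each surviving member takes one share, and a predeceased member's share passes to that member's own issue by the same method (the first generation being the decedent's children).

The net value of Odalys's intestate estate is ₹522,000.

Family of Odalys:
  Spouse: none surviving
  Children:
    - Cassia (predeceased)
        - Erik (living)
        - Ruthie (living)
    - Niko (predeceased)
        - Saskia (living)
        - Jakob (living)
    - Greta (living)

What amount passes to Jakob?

The entire ₹522,000 passes to the descendants.
That amount (₹522,000) is divided into 3 shares of ₹174,000: Greta takes ₹174,000; Cassia's ₹174,000 share passes to Cassia's issue; Niko's ₹174,000 share passes to Niko's issue.
Cassia's share (₹174,000) is divided into 2 shares of ₹87,000: Erik and Ruthie each take ₹87,000.
Niko's share (₹174,000) is divided into 2 shares of ₹87,000: Saskia and Jakob each take ₹87,000.

Jakob receives ₹87,000.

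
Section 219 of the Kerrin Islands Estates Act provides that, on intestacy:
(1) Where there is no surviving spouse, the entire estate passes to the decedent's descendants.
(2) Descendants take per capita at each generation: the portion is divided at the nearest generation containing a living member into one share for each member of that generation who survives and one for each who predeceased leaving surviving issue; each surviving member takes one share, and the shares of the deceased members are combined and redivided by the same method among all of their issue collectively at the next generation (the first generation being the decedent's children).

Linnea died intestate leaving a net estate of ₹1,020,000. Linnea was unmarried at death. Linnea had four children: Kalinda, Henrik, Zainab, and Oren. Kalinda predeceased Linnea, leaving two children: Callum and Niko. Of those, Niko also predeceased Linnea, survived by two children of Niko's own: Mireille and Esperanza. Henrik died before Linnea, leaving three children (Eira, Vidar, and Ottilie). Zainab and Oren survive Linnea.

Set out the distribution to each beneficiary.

The entire ₹1,020,000 passes to the descendants.
That amount (₹1,020,000) is divided at the children's generation into 4 shares of ₹255,000. Zainab and Oren each take ₹255,000. The 2 shares of the deceased (Kalinda and Henrik) are combined into a pool of ₹510,000.
That pool (₹510,000) is divided at the grandchildren's generation into 5 shares of ₹102,000. Callum, Eira, Vidar, and Ottilie each take ₹102,000. The remaining share for the deceased Niko (₹102,000) is carried to the next generation.
That pool (₹102,000) is divided at the great-grandchildren's generation equally among Mireille and Esperanza: ₹51,000 each.

Callum: ₹102,000; Mireille: ₹51,000; Esperanza: ₹51,000; Eira: ₹102,000; Vidar: ₹102,000; Ottilie: ₹102,000; Zainab: ₹255,000; Oren: ₹255,000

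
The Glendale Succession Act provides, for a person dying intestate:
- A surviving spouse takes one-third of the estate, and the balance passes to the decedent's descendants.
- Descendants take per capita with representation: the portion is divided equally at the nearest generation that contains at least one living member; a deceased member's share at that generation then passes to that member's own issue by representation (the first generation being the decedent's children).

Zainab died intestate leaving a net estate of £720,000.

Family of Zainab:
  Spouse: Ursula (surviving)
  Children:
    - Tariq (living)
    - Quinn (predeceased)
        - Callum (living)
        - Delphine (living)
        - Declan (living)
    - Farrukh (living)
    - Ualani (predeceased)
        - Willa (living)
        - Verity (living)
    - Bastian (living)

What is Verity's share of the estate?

Verity receives £48,000.

Ursula takes one-third of £720,000 = £240,000. The remaining £480,000 passes to the descendants.
The descendants' portion (£480,000) is divided into 5 shares of £96,000: Tariq, Farrukh, and Bastian each take £96,000; Quinn's £96,000 share passes to Quinn's issue; Ualani's £96,000 share passes to Ualani's issue.
Quinn's share (£96,000) is divided into 3 shares of £32,000: Callum, Delphine, and Declan each take £32,000.
Ualani's share (£96,000) is divided into 2 shares of £48,000: Willa and Verity each take £48,000.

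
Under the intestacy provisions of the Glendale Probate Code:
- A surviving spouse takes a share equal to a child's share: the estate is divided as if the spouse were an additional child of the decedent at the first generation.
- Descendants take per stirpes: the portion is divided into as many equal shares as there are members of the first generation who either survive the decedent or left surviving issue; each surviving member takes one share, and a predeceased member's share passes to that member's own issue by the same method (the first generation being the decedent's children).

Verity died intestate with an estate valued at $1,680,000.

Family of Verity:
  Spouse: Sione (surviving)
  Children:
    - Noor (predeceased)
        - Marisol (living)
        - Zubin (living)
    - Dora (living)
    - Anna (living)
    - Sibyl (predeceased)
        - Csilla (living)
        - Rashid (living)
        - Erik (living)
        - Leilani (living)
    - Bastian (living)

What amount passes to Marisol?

The spouse counts as an additional share at the children's level, so there are 6 primary shares of $280,000. Sione takes one such share ($280,000).
The children's combined portion ($1,400,000) is divided into 5 shares of $280,000: Dora, Anna, and Bastian each take $280,000; Noor's $280,000 share passes to Noor's issue; Sibyl's $280,000 share passes to Sibyl's issue.
Noor's share ($280,000) is divided into 2 shares of $140,000: Marisol and Zubin each take $140,000.
Sibyl's share ($280,000) is divided into 4 shares of $70,000: Csilla, Rashid, Erik, and Leilani each take $70,000.

Marisol receives $140,000.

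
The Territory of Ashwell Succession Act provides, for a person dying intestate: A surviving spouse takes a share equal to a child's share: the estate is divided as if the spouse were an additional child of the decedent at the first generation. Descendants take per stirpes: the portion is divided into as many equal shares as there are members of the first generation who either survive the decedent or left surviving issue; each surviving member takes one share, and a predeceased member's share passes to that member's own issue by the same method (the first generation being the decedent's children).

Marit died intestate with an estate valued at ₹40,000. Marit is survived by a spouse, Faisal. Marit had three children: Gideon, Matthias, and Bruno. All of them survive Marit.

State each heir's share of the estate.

The spouse counts as an additional share at the children's level, so there are 4 primary shares of ₹10,000. Faisal takes one such share (₹10,000).
The children's combined portion (₹30,000) is divided into 3 shares of ₹10,000: Gideon, Matthias, and Bruno each take ₹10,000.

Faisal: ₹10,000; Gideon: ₹10,000; Matthias: ₹10,000; Bruno: ₹10,000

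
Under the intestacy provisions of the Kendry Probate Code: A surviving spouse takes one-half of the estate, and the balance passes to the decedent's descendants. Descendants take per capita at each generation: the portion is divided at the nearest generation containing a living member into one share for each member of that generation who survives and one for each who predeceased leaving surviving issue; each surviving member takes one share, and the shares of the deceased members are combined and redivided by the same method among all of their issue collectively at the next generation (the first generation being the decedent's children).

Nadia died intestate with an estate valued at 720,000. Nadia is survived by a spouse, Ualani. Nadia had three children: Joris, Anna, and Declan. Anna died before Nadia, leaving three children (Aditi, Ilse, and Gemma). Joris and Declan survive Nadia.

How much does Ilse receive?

Ilse receives 40,000.

Ualani takes one-half of 720,000 = 360,000. The remaining 360,000 passes to the descendants.
The descendants' portion (360,000) is divided at the children's generation into 3 shares of 120,000. Joris and Declan each take 120,000. The remaining share for the deceased Anna (120,000) is carried to the next generation.
That pool (120,000) is divided at the grandchildren's generation equally among Aditi, Ilse, and Gemma: 40,000 each.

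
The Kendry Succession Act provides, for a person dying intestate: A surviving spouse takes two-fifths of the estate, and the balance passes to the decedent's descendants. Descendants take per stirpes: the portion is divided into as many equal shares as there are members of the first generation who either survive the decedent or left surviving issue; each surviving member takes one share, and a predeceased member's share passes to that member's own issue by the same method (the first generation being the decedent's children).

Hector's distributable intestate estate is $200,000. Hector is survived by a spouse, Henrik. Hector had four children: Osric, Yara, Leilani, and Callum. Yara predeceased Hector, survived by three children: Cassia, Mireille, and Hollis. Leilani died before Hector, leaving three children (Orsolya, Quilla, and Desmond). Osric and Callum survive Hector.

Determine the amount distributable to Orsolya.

Orsolya receives $10,000.

Henrik takes two-fifths of $200,000 = $80,000. The remaining $120,000 passes to the descendants.
The descendants' portion ($120,000) is divided into 4 shares of $30,000: Osric and Callum each take $30,000; Yara's $30,000 share passes to Yara's issue; Leilani's $30,000 share passes to Leilani's issue.
Yara's share ($30,000) is divided into 3 shares of $10,000: Cassia, Mireille, and Hollis each take $10,000.
Leilani's share ($30,000) is divided into 3 shares of $10,000: Orsolya, Quilla, and Desmond each take $10,000.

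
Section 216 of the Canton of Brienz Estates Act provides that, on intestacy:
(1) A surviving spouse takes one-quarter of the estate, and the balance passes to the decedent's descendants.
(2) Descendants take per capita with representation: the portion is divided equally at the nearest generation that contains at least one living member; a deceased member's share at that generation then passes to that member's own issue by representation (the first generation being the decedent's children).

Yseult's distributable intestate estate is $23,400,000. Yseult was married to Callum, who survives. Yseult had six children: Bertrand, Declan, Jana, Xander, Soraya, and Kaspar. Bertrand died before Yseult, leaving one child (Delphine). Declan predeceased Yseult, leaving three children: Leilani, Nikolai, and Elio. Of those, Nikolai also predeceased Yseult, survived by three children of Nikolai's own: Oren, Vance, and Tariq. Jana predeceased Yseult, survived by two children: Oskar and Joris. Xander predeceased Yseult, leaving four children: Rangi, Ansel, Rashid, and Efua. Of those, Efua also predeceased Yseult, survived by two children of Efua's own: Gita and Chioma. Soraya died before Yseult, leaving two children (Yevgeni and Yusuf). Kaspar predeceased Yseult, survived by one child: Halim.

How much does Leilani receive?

Callum takes one-quarter of $23,400,000 = $5,850,000. The remaining $17,550,000 passes to the descendants.
No child survives, so the initial division is made at the grandchildren's generation.
The descendants' portion ($17,550,000) is divided into 13 shares of $1,350,000: Delphine, Leilani, Elio, Oskar, Joris, Rangi, Ansel, Rashid, Yevgeni, Yusuf, and Halim each take $1,350,000; Nikolai's $1,350,000 share passes to Nikolai's issue; Efua's $1,350,000 share passes to Efua's issue.
Nikolai's share ($1,350,000) is divided into 3 shares of $450,000: Oren, Vance, and Tariq each take $450,000.
Efua's share ($1,350,000) is divided into 2 shares of $675,000: Gita and Chioma each take $675,000.

Leilani receives $1,350,000.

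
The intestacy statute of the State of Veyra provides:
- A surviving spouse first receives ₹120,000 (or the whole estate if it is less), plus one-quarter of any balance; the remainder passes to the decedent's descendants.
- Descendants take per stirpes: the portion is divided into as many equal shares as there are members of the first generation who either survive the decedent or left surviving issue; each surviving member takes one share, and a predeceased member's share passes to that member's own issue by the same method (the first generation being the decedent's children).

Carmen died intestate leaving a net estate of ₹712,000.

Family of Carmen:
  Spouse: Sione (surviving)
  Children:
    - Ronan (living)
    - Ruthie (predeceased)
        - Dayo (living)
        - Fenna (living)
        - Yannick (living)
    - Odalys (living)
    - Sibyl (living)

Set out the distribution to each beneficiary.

Sione first takes ₹120,000, leaving a balance of ₹592,000. Sione then takes one-quarter of the balance (₹148,000), for a total of ₹268,000. The remaining ₹444,000 passes to the descendants.
The descendants' portion (₹444,000) is divided into 4 shares of ₹111,000: Ronan, Odalys, and Sibyl each take ₹111,000; Ruthie's ₹111,000 share passes to Ruthie's issue.
Ruthie's share (₹111,000) is divided into 3 shares of ₹37,000: Dayo, Fenna, and Yannick each take ₹37,000.

Sione: ₹268,000; Ronan: ₹111,000; Dayo: ₹37,000; Fenna: ₹37,000; Yannick: ₹37,000; Odalys: ₹111,000; Sibyl: ₹111,000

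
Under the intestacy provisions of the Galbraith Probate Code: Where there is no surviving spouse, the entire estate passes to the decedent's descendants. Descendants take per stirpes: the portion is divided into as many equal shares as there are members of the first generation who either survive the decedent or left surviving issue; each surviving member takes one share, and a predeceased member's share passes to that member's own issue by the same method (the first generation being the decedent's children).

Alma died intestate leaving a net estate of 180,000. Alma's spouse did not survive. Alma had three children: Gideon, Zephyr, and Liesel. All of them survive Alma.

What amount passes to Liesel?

Liesel receives 60,000.

The entire 180,000 passes to the descendants.
That amount (180,000) is divided into 3 shares of 60,000: Gideon, Zephyr, and Liesel each take 60,000.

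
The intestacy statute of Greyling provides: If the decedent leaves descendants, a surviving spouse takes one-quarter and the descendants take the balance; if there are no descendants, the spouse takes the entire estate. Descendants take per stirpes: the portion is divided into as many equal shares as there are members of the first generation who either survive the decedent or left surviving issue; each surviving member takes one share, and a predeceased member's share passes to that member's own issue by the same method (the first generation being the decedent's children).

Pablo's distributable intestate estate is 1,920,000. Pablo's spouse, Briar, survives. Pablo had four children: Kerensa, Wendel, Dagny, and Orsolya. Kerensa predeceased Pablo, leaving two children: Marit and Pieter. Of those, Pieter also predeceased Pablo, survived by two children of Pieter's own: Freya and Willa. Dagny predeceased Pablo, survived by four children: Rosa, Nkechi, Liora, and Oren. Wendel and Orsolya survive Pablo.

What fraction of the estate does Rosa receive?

Rosa receives 3/64 of the estate.

Briar takes one-quarter of 1,920,000 = 480,000. The remaining 1,440,000 passes to the descendants.
The descendants' portion (1,440,000) is divided into 4 shares of 360,000: Wendel and Orsolya each take 360,000; Kerensa's 360,000 share passes to Kerensa's issue; Dagny's 360,000 share passes to Dagny's issue.
Kerensa's share (360,000) is divided into 2 shares of 180,000: Marit takes 180,000; Pieter's 180,000 share passes to Pieter's issue.
Pieter's share (180,000) is divided into 2 shares of 90,000: Freya and Willa each take 90,000.
Dagny's share (360,000) is divided into 4 shares of 90,000: Rosa, Nkechi, Liora, and Oren each take 90,000.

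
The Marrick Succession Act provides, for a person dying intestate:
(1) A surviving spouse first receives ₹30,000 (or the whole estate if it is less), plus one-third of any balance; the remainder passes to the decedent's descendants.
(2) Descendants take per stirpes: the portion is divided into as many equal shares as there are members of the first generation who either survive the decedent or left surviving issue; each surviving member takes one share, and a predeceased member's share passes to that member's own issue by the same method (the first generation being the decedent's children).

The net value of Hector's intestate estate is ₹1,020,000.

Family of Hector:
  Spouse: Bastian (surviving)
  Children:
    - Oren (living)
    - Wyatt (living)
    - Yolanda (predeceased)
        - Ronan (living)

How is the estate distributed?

Bastian first takes ₹30,000, leaving a balance of ₹990,000. Bastian then takes one-third of the balance (₹330,000), for a total of ₹360,000. The remaining ₹660,000 passes to the descendants.
The descendants' portion (₹660,000) is divided into 3 shares of ₹220,000: Oren and Wyatt each take ₹220,000; Yolanda's ₹220,000 share passes to Yolanda's issue.
Yolanda's share (₹220,000) passes entirely to Ronan.

Bastian: ₹360,000; Oren: ₹220,000; Wyatt: ₹220,000; Ronan: ₹220,000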